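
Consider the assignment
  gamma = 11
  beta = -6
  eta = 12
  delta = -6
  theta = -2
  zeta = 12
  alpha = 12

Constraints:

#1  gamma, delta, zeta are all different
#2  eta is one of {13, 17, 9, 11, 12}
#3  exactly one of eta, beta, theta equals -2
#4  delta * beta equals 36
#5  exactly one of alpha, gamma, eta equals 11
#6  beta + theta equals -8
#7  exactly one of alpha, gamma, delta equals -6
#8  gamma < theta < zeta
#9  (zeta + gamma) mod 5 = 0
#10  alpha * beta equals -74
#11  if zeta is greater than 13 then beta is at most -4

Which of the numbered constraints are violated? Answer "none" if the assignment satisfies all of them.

Constraints 8, 9, 10 do not hold.

#1 values 11, -6, 12 are pairwise distinct  true
#2 eta = 12 is in {13, 17, 9, 11, 12}  true
#3 eta=12, beta=-6, theta=-2; 1 of them equals -2  true
#4 delta * beta = -6 * (-6) = 36  true
#5 alpha=12, gamma=11, eta=12; 1 of them equals 11  true
#6 beta + theta = -6 + (-2) = -8  true
#7 alpha=12, gamma=11, delta=-6; 1 of them equals -6  true
#8 values 11, -2, 12; gamma = 11 is not < theta = -2  false
#9 zeta + gamma = 23; 23 mod 5 = 3, not 0  false
#10 alpha * beta = 12 * (-6) = -72, not -74  false
#11 zeta = 12, not > 13; antecedent false, conditional vacuously true  true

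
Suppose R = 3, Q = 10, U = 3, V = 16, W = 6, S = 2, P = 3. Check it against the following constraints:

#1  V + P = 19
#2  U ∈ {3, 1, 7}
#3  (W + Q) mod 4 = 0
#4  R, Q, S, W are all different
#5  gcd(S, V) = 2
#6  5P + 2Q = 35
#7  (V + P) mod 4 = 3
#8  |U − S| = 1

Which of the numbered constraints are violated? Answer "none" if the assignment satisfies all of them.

#1 V + P = 16 + 3 = 19 — OK.
#2 U = 3 is in {3, 1, 7} — OK.
#3 W + Q = 16; 16 mod 4 = 0 — OK.
#4 values 3, 10, 2, 6 are pairwise distinct — OK.
#5 gcd(2, 16) = 2 — OK.
#6 5P + 2Q = 5(3) + 2(10) = 35 — OK.
#7 V + P = 19; 19 mod 4 = 3 — OK.
#8 |3 − 2| = 1 — OK.

All constraints are satisfied.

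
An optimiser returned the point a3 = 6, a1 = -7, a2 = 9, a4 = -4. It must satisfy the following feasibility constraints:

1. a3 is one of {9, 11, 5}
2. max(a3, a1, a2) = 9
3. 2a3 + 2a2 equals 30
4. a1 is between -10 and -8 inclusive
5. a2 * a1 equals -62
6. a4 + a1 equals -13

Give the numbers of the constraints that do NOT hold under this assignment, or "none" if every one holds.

No — constraints 1, 4, 5, and 6 are not satisfied.

1. a3 = 6 is not in {9, 11, 5}  FAIL
2. max(6, -7, 9) = 9  OK
3. 2a3 + 2a2 = 2(6) + 2(9) = 30  OK
4. a1 = -7 is outside [-10, -8]  FAIL
5. a2 * a1 = 9 * (-7) = -63, not -62  FAIL
6. a4 + a1 = -4 + (-7) = -11, not -13  FAIL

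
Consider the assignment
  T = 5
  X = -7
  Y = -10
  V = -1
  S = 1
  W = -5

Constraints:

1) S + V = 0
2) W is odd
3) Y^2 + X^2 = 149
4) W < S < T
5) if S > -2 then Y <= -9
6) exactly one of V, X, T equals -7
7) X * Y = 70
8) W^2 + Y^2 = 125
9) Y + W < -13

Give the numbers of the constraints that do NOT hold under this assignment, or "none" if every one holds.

1) S + V = 1 + (-1) = 0  ✓
2) W = -5 is odd  ✓
3) Y^2 + X^2 = (-10)^2 + (-7)^2 = 100 + 49 = 149  ✓
4) values -5 < 1 < 5  ✓
5) S = 1 > -2, so we need Y ≤ -9; Y = -10 ≤ -9  ✓
6) V=-1, X=-7, T=5; 1 of them equals -7  ✓
7) X * Y = -7 * (-10) = 70  ✓
8) W^2 + Y^2 = (-5)^2 + (-10)^2 = 25 + 100 = 125  ✓
9) Y + W = -10 + (-5) = -15; -15 < -13  ✓

The assignment satisfies every constraint.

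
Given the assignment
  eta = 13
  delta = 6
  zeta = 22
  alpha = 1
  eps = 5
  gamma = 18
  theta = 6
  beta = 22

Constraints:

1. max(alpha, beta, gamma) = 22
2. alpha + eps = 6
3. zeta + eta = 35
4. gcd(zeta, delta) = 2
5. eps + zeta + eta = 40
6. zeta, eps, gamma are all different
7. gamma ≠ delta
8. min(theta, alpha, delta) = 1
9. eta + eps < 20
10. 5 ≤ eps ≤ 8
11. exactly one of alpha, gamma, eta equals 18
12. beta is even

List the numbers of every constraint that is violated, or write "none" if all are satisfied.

All constraints are satisfied.

1. max(1, 22, 18) = 22 — holds.
2. alpha + eps = 1 + 5 = 6 — holds.
3. zeta + eta = 22 + 13 = 35 — holds.
4. gcd(22, 6) = 2 — holds.
5. eps + zeta + eta = 5 + 22 + 13 = 40 — holds.
6. values 22, 5, 18 are pairwise distinct — holds.
7. gamma = 18, delta = 6; distinct — holds.
8. min(6, 1, 6) = 1 — holds.
9. eta + eps = 13 + 5 = 18; 18 < 20 — holds.
10. eps = 5 lies in [5, 8] — holds.
11. alpha=1, gamma=18, eta=13; 1 of them equals 18 — holds.
12. beta = 22 is even — holds.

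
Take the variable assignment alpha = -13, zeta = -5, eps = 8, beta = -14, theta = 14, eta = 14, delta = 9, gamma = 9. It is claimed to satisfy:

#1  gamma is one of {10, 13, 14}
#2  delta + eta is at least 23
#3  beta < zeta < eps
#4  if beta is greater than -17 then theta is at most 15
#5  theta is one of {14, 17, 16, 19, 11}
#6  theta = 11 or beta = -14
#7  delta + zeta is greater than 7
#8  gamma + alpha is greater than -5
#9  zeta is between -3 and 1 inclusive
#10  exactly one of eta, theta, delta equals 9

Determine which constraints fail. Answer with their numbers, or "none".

#1 gamma = 9 is not in {10, 13, 14} — violated.
#2 delta + eta = 9 + 14 = 23; 23 ≥ 23 — satisfied.
#3 values -14 < -5 < 8 — satisfied.
#4 beta = -14 > -17, so we need theta ≤ 15; theta = 14 ≤ 15 — satisfied.
#5 theta = 14 is in {14, 17, 16, 19, 11} — satisfied.
#6 theta = 14 ≠ 11, but beta = -14 = -14 (second disjunct) — satisfied.
#7 delta + zeta = 9 + (-5) = 4; 4 ≤ 7, bound 7 not met — violated.
#8 gamma + alpha = 9 + (-13) = -4; -4 > -5 — satisfied.
#9 zeta = -5 is outside [-3, 1] — violated.
#10 eta=14, theta=14, delta=9; 1 of them equals 9 — satisfied.

Constraints 1, 7, and 9 are violated.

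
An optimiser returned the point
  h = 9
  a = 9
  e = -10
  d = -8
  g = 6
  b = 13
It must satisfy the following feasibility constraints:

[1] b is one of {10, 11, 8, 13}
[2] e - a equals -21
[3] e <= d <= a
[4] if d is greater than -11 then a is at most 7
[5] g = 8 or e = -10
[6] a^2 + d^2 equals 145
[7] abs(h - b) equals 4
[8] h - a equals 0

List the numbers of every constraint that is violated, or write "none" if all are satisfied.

Constraints 2, 4 are violated.

[1] b = 13 is in {10, 11, 8, 13}  ✓
[2] e - a = -10 - 9 = -19, not -21  ✗
[3] values -10 <= -8 <= 9  ✓
[4] d = -8 > -11, so we need a ≤ 7; but a = 9 > 7  ✗
[5] g = 6 ≠ 8, but e = -10 = -10 (second disjunct)  ✓
[6] a^2 + d^2 = 9^2 + (-8)^2 = 81 + 64 = 145  ✓
[7] abs(9 - 13) = 4  ✓
[8] h - a = 9 - 9 = 0  ✓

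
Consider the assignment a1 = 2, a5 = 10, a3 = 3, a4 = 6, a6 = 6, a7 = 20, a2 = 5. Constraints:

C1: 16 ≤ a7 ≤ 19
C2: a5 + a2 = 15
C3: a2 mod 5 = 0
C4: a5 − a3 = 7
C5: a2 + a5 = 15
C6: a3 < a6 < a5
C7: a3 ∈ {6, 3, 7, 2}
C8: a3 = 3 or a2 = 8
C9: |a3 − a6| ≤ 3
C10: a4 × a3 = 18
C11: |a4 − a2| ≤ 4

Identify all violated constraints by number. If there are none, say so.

C1: a7 = 20 is outside [16, 19] — violated.
C2: a5 + a2 = 10 + 5 = 15 — satisfied.
C3: 5 mod 5 = 0 — satisfied.
C4: a5 − a3 = 10 − 3 = 7 — satisfied.
C5: a2 + a5 = 5 + 10 = 15 — satisfied.
C6: values 3 < 6 < 10 — satisfied.
C7: a3 = 3 is in {6, 3, 7, 2} — satisfied.
C8: a3 = 3 = 3 (first disjunct) — satisfied.
C9: |3 − 6| = 3; 3 ≤ 3 — satisfied.
C10: a4 × a3 = 6 × 3 = 18 — satisfied.
C11: |6 − 5| = 1; 1 ≤ 4 — satisfied.

Constraint 1 does not hold.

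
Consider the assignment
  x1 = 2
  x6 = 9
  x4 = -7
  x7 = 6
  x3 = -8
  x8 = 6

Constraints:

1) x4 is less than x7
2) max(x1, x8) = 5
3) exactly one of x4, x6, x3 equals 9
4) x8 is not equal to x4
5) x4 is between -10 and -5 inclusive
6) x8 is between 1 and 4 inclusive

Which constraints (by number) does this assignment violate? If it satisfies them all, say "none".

1) x4 = -7, x7 = 6; -7 < 6 — satisfied.
2) max(2, 6) = 6, not 5 — violated.
3) x4=-7, x6=9, x3=-8; 1 of them equals 9 — satisfied.
4) x8 = 6, x4 = -7; distinct — satisfied.
5) x4 = -7 lies in [-10, -5] — satisfied.
6) x8 = 6 is outside [1, 4] — violated.

No — constraints 2 and 6 are not satisfied.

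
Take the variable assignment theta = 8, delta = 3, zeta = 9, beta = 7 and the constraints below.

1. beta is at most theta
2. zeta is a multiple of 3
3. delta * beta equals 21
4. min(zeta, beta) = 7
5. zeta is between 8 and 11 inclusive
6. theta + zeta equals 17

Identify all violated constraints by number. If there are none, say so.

No violations.

1. beta = 7, theta = 8; 7 ≤ 8 — OK.
2. 9 / 3 = 3, so 3 divides 9 — OK.
3. delta * beta = 3 * 7 = 21 — OK.
4. min(9, 7) = 7 — OK.
5. zeta = 9 lies in [8, 11] — OK.
6. theta + zeta = 8 + 9 = 17 — OK.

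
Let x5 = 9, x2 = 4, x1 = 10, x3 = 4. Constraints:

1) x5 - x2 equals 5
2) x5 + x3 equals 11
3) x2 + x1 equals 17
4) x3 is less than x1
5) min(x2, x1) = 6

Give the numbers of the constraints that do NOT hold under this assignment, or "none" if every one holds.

The assignment fails constraints 2, 3, 5.

1) x5 - x2 = 9 - 4 = 5  OK
2) x5 + x3 = 9 + 4 = 13, not 11  FAIL
3) x2 + x1 = 4 + 10 = 14, not 17  FAIL
4) x3 = 4, x1 = 10; 4 < 10  OK
5) min(4, 10) = 4, not 6  FAIL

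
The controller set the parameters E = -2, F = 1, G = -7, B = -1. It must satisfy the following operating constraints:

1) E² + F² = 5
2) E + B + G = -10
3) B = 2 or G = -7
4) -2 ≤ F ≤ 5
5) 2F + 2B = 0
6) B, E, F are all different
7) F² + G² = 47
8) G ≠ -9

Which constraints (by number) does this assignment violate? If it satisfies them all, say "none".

No — constraint 7 is not satisfied.

1) E² + F² = (-2)² + 1² = 4 + 1 = 5  yes
2) E + B + G = -2 + (-1) + (-7) = -10  yes
3) B = -1 ≠ 2, but G = -7 = -7 (second disjunct)  yes
4) F = 1 lies in [-2, 5]  yes
5) 2F + 2B = 2(1) + 2(-1) = 0  yes
6) values -1, -2, 1 are pairwise distinct  yes
7) F² + G² = 1² + (-7)² = 1 + 49 = 50, not 47  no
8) G = -7, and -7 ≠ -9  yes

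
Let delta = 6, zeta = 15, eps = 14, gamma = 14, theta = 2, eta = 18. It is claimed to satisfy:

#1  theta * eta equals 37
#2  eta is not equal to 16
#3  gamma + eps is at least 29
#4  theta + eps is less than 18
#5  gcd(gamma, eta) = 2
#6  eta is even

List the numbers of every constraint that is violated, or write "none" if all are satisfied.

Violated: 1 and 3.

#1 theta * eta = 2 * 18 = 36, not 37  ✗
#2 eta = 18, and 18 ≠ 16  ✓
#3 gamma + eps = 14 + 14 = 28; 28 < 29, bound 29 not met  ✗
#4 theta + eps = 2 + 14 = 16; 16 < 18  ✓
#5 gcd(14, 18) = 2  ✓
#6 eta = 18 is even  ✓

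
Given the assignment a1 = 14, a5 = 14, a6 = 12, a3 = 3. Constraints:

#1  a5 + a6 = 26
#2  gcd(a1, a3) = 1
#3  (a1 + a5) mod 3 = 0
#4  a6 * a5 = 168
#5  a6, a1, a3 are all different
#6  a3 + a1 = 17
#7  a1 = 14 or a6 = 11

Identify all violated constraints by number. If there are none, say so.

The assignment fails constraint 3.

#1 a5 + a6 = 14 + 12 = 26  ✓
#2 gcd(14, 3) = 1  ✓
#3 a1 + a5 = 28; 28 mod 3 = 1, not 0  ✗
#4 a6 * a5 = 12 * 14 = 168  ✓
#5 values 12, 14, 3 are pairwise distinct  ✓
#6 a3 + a1 = 3 + 14 = 17  ✓
#7 a1 = 14 = 14 (first disjunct)  ✓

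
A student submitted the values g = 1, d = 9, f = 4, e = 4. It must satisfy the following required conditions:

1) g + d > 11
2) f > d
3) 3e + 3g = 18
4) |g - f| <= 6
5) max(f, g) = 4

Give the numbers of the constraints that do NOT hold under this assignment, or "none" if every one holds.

1) g + d = 1 + 9 = 10; 10 ≤ 11, bound 11 not met  ✗
2) f = 4, d = 9; 4 ≤ 9 (want >)  ✗
3) 3e + 3g = 3(4) + 3(1) = 15, not 18  ✗
4) |1 - 4| = 3; 3 ≤ 6  ✓
5) max(4, 1) = 4  ✓

The assignment fails constraints 1, 2, and 3.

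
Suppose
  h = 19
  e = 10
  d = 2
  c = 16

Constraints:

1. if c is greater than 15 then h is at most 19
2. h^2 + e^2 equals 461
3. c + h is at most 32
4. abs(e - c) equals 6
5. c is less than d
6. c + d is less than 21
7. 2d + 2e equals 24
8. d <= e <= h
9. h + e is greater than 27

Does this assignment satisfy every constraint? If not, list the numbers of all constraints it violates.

1. c = 16 > 15, so we need h ≤ 19; h = 19 ≤ 19  true
2. h^2 + e^2 = 19^2 + 10^2 = 361 + 100 = 461  true
3. c + h = 16 + 19 = 35; 35 > 32, bound 32 not met  false
4. abs(10 - 16) = 6  true
5. c = 16, d = 2; 16 ≥ 2 (want <)  false
6. c + d = 16 + 2 = 18; 18 < 21  true
7. 2d + 2e = 2(2) + 2(10) = 24  true
8. values 2 <= 10 <= 19  true
9. h + e = 19 + 10 = 29; 29 > 27  true

Violated: 3 and 5.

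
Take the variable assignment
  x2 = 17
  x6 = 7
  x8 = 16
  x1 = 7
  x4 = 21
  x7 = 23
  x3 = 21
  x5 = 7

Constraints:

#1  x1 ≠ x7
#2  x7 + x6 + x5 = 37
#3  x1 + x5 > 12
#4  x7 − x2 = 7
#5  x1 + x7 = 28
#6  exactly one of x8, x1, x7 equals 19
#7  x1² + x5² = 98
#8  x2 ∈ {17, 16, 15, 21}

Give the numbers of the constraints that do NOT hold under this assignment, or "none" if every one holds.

Violated: 4, 5, and 6.

#1 x1 = 7, x7 = 23; distinct  true
#2 x7 + x6 + x5 = 23 + 7 + 7 = 37  true
#3 x1 + x5 = 7 + 7 = 14; 14 > 12  true
#4 x7 − x2 = 23 − 17 = 6, not 7  false
#5 x1 + x7 = 7 + 23 = 30, not 28  false
#6 x8=16, x1=7, x7=23; 0 of them equal 19, not exactly one  false
#7 x1² + x5² = 7² + 7² = 49 + 49 = 98  true
#8 x2 = 17 is in {17, 16, 15, 21}  true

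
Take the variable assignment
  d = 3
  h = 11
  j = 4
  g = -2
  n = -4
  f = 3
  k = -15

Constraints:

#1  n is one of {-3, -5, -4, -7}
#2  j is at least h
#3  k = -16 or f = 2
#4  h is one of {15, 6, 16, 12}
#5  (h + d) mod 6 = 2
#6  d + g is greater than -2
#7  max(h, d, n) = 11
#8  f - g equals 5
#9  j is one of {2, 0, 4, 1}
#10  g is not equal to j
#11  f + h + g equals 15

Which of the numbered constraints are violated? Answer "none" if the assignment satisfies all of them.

Violated: 2, 3, 4, 11.

#1 n = -4 is in {-3, -5, -4, -7}  ✔
#2 j = 4, h = 11; 4 < 11 (want ≥)  ✘
#3 k = -15 ≠ -16 and f = 3 ≠ 2; both disjuncts false  ✘
#4 h = 11 is not in {15, 6, 16, 12}  ✘
#5 h + d = 14; 14 mod 6 = 2  ✔
#6 d + g = 3 + (-2) = 1; 1 > -2  ✔
#7 max(11, 3, -4) = 11  ✔
#8 f - g = 3 - (-2) = 5  ✔
#9 j = 4 is in {2, 0, 4, 1}  ✔
#10 g = -2, j = 4; distinct  ✔
#11 f + h + g = 3 + 11 + (-2) = 12, not 15  ✘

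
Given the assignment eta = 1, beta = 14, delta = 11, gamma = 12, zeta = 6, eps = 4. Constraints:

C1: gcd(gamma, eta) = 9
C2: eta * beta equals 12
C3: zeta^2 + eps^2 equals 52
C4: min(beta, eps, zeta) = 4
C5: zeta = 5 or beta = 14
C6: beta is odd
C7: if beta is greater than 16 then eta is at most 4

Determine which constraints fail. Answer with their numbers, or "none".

C1: gcd(12, 1) = 1, not 9 — does not hold.
C2: eta * beta = 1 * 14 = 14, not 12 — does not hold.
C3: zeta^2 + eps^2 = 6^2 + 4^2 = 36 + 16 = 52 — holds.
C4: min(14, 4, 6) = 4 — holds.
C5: zeta = 6 ≠ 5, but beta = 14 = 14 (second disjunct) — holds.
C6: beta = 14 is even — does not hold.
C7: beta = 14, not > 16; antecedent false, conditional vacuously true — holds.

Violated: 1, 2, 6.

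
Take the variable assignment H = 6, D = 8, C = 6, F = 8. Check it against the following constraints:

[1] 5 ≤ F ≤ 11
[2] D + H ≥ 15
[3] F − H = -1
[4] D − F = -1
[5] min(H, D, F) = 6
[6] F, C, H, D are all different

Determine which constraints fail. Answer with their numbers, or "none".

[1] F = 8 lies in [5, 11] — holds.
[2] D + H = 8 + 6 = 14; 14 < 15, bound 15 not met — does not hold.
[3] F − H = 8 − 6 = 2, not -1 — does not hold.
[4] D − F = 8 − 8 = 0, not -1 — does not hold.
[5] min(6, 8, 8) = 6 — holds.
[6] C = H = 6, not all different — does not hold.

No — constraints 2, 3, 4, and 6 are not satisfied.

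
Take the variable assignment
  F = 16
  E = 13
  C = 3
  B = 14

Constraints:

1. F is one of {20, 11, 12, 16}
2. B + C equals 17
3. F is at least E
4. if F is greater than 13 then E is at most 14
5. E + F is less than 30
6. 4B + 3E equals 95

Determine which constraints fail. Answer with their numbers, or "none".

1. F = 16 is in {20, 11, 12, 16}  OK
2. B + C = 14 + 3 = 17  OK
3. F = 16, E = 13; 16 ≥ 13  OK
4. F = 16 > 13, so we need E ≤ 14; E = 13 ≤ 14  OK
5. E + F = 13 + 16 = 29; 29 < 30  OK
6. 4B + 3E = 4(14) + 3(13) = 95  OK

Yes — all constraints hold.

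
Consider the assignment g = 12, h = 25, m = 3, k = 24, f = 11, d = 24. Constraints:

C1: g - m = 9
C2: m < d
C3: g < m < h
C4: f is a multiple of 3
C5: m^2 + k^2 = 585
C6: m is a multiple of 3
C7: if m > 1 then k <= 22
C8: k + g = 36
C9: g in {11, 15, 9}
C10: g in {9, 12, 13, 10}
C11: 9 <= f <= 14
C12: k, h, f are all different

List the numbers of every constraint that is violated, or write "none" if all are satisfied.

Constraints 3, 4, 7, 9 do not hold.

C1: g - m = 12 - 3 = 9  ✓
C2: m = 3, d = 24; 3 < 24  ✓
C3: values 12, 3, 25; g = 12 is not < m = 3  ✗
C4: 11 = 3*3 + 2, so 3 does not divide 11  ✗
C5: m^2 + k^2 = 3^2 + 24^2 = 9 + 576 = 585  ✓
C6: 3 / 3 = 1, so 3 divides 3  ✓
C7: m = 3 > 1, so we need k ≤ 22; but k = 24 > 22  ✗
C8: k + g = 24 + 12 = 36  ✓
C9: g = 12 is not in {11, 15, 9}  ✗
C10: g = 12 is in {9, 12, 13, 10}  ✓
C11: f = 11 lies in [9, 14]  ✓
C12: values 24, 25, 11 are pairwise distinct  ✓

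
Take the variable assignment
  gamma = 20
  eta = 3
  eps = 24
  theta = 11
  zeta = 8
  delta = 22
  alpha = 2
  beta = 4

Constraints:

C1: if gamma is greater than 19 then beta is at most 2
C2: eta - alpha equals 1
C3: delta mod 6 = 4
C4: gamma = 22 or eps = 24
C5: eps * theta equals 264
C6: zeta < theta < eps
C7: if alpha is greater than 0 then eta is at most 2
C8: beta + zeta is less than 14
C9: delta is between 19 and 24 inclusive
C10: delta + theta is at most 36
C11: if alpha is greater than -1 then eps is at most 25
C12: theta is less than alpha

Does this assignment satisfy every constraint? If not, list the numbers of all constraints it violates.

Violated: 1, 7, and 12.

C1: gamma = 20 > 19, so we need beta ≤ 2; but beta = 4 > 2  FAIL
C2: eta - alpha = 3 - 2 = 1  OK
C3: 22 mod 6 = 4  OK
C4: gamma = 20 ≠ 22, but eps = 24 = 24 (second disjunct)  OK
C5: eps * theta = 24 * 11 = 264  OK
C6: values 8 < 11 < 24  OK
C7: alpha = 2 > 0, so we need eta ≤ 2; but eta = 3 > 2  FAIL
C8: beta + zeta = 4 + 8 = 12; 12 < 14  OK
C9: delta = 22 lies in [19, 24]  OK
C10: delta + theta = 22 + 11 = 33; 33 ≤ 36  OK
C11: alpha = 2 > -1, so we need eps ≤ 25; eps = 24 ≤ 25  OK
C12: theta = 11, alpha = 2; 11 ≥ 2 (want <)  FAIL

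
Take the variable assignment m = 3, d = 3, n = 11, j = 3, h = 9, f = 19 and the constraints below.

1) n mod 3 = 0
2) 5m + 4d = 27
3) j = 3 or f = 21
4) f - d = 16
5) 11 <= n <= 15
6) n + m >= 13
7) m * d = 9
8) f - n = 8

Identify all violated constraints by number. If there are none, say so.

Constraint 1 is violated.

1) 11 mod 3 = 2, not 0 — violated.
2) 5m + 4d = 5(3) + 4(3) = 27 — OK.
3) j = 3 = 3 (first disjunct) — OK.
4) f - d = 19 - 3 = 16 — OK.
5) n = 11 lies in [11, 15] — OK.
6) n + m = 11 + 3 = 14; 14 ≥ 13 — OK.
7) m * d = 3 * 3 = 9 — OK.
8) f - n = 19 - 11 = 8 — OK.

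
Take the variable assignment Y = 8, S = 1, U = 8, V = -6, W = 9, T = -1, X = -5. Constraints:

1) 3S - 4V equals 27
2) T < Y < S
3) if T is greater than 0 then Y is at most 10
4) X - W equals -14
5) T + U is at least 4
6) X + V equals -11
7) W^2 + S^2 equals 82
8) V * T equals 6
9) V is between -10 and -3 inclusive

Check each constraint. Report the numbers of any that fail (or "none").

Constraint 2 does not hold.

1) 3S - 4V = 3(1) - 4(-6) = 27 — OK.
2) values -1, 8, 1; Y = 8 is not < S = 1 — violated.
3) T = -1, not > 0; antecedent false, conditional vacuously true — OK.
4) X - W = -5 - 9 = -14 — OK.
5) T + U = -1 + 8 = 7; 7 ≥ 4 — OK.
6) X + V = -5 + (-6) = -11 — OK.
7) W^2 + S^2 = 9^2 + 1^2 = 81 + 1 = 82 — OK.
8) V * T = -6 * (-1) = 6 — OK.
9) V = -6 lies in [-10, -3] — OK.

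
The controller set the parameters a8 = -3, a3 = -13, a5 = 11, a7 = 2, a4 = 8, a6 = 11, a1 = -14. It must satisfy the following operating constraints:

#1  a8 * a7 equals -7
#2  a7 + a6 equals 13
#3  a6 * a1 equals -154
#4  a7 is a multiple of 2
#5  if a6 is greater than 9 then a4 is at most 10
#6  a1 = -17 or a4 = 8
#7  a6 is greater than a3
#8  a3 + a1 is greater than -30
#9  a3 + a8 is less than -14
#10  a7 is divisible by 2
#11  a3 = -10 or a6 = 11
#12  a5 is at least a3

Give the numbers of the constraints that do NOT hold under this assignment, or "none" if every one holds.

#1 a8 * a7 = -3 * 2 = -6, not -7  false
#2 a7 + a6 = 2 + 11 = 13  true
#3 a6 * a1 = 11 * (-14) = -154  true
#4 2 / 2 = 1, so 2 divides 2  true
#5 a6 = 11 > 9, so we need a4 ≤ 10; a4 = 8 ≤ 10  true
#6 a1 = -14 ≠ -17, but a4 = 8 = 8 (second disjunct)  true
#7 a6 = 11, a3 = -13; 11 > -13  true
#8 a3 + a1 = -13 + (-14) = -27; -27 > -30  true
#9 a3 + a8 = -13 + (-3) = -16; -16 < -14  true
#10 2 / 2 = 1, so 2 divides 2  true
#11 a3 = -13 ≠ -10, but a6 = 11 = 11 (second disjunct)  true
#12 a5 = 11, a3 = -13; 11 ≥ -13  true

Constraint 1 is violated.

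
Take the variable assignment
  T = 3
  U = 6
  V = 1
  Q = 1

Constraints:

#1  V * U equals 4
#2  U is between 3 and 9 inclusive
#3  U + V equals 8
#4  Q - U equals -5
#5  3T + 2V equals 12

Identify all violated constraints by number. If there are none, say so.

#1 V * U = 1 * 6 = 6, not 4 — violated.
#2 U = 6 lies in [3, 9] — satisfied.
#3 U + V = 6 + 1 = 7, not 8 — violated.
#4 Q - U = 1 - 6 = -5 — satisfied.
#5 3T + 2V = 3(3) + 2(1) = 11, not 12 — violated.

Constraints 1, 3, 5 do not hold.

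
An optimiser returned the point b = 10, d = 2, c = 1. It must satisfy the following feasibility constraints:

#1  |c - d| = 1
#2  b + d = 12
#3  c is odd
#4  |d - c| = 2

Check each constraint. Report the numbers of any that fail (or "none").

Violated: 4.

#1 |1 - 2| = 1  true
#2 b + d = 10 + 2 = 12  true
#3 c = 1 is odd  true
#4 |2 - 1| = 1, not 2  false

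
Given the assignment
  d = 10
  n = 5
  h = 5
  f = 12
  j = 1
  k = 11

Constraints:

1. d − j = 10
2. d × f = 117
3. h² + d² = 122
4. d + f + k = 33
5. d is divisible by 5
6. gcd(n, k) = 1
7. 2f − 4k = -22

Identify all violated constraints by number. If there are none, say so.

The assignment fails constraints 1, 2, 3, and 7.

1. d − j = 10 − 1 = 9, not 10 — violated.
2. d × f = 10 × 12 = 120, not 117 — violated.
3. h² + d² = 5² + 10² = 25 + 100 = 125, not 122 — violated.
4. d + f + k = 10 + 12 + 11 = 33 — satisfied.
5. 10 / 5 = 2, so 5 divides 10 — satisfied.
6. gcd(5, 11) = 1 — satisfied.
7. 2f − 4k = 2(12) − 4(11) = -20, not -22 — violated.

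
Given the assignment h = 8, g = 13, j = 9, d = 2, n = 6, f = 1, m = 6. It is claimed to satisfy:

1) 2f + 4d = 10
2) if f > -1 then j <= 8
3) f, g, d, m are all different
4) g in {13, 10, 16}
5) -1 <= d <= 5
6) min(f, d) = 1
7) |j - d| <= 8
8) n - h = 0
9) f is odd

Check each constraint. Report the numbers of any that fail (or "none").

No — constraints 2 and 8 are not satisfied.

1) 2f + 4d = 2(1) + 4(2) = 10 — OK.
2) f = 1 > -1, so we need j ≤ 8; but j = 9 > 8 — violated.
3) values 1, 13, 2, 6 are pairwise distinct — OK.
4) g = 13 is in {13, 10, 16} — OK.
5) d = 2 lies in [-1, 5] — OK.
6) min(1, 2) = 1 — OK.
7) |9 - 2| = 7; 7 ≤ 8 — OK.
8) n - h = 6 - 8 = -2, not 0 — violated.
9) f = 1 is odd — OK.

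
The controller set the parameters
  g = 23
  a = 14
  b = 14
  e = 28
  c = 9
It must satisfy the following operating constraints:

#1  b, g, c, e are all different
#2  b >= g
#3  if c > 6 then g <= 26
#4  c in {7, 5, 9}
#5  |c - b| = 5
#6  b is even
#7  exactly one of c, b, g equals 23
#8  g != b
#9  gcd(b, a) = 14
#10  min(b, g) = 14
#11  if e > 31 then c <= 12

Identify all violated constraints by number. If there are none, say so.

#1 values 14, 23, 9, 28 are pairwise distinct — OK.
#2 b = 14, g = 23; 14 < 23 (want ≥) — violated.
#3 c = 9 > 6, so we need g ≤ 26; g = 23 ≤ 26 — OK.
#4 c = 9 is in {7, 5, 9} — OK.
#5 |9 - 14| = 5 — OK.
#6 b = 14 is even — OK.
#7 c=9, b=14, g=23; 1 of them equals 23 — OK.
#8 g = 23, b = 14; distinct — OK.
#9 gcd(14, 14) = 14 — OK.
#10 min(14, 23) = 14 — OK.
#11 e = 28, not > 31; antecedent false, conditional vacuously true — OK.

Constraint 2 is violated.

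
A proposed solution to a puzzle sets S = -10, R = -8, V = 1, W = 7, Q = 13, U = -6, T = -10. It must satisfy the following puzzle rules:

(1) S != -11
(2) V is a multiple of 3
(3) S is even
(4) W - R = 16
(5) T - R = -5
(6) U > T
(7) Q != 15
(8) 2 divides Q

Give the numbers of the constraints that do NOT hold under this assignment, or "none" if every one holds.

No — constraints 2, 4, 5, and 8 are not satisfied.

(1) S = -10, and -10 ≠ -11  ✓
(2) 1 = 3*0 + 1, so 3 does not divide 1  ✗
(3) S = -10 is even  ✓
(4) W - R = 7 - (-8) = 15, not 16  ✗
(5) T - R = -10 - (-8) = -2, not -5  ✗
(6) U = -6, T = -10; -6 > -10  ✓
(7) Q = 13, and 13 ≠ 15  ✓
(8) 13 = 2*6 + 1, so 2 does not divide 13  ✗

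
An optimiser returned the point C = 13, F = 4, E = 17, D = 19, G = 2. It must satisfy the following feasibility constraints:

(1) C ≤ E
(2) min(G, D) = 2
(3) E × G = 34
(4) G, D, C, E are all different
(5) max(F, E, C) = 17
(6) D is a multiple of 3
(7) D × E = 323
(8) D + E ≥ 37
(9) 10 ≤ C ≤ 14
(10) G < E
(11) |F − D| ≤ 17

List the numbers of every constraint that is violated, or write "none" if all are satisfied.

Constraints 6 and 8 do not hold.

(1) C = 13, E = 17; 13 ≤ 17 — holds.
(2) min(2, 19) = 2 — holds.
(3) E × G = 17 × 2 = 34 — holds.
(4) values 2, 19, 13, 17 are pairwise distinct — holds.
(5) max(4, 17, 13) = 17 — holds.
(6) 19 = 3×6 + 1, so 3 does not divide 19 — fails.
(7) D × E = 19 × 17 = 323 — holds.
(8) D + E = 19 + 17 = 36; 36 < 37, bound 37 not met — fails.
(9) C = 13 lies in [10, 14] — holds.
(10) G = 2, E = 17; 2 < 17 — holds.
(11) |4 − 19| = 15; 15 ≤ 17 — holds.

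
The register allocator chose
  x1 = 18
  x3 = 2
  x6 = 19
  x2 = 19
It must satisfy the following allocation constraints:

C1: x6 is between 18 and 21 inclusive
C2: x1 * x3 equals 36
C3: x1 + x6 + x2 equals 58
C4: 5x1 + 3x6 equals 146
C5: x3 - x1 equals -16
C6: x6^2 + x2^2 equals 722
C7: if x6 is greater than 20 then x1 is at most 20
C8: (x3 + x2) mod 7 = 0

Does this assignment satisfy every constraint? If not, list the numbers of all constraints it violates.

Violated: 3, 4.

C1: x6 = 19 lies in [18, 21]  yes
C2: x1 * x3 = 18 * 2 = 36  yes
C3: x1 + x6 + x2 = 18 + 19 + 19 = 56, not 58  no
C4: 5x1 + 3x6 = 5(18) + 3(19) = 147, not 146  no
C5: x3 - x1 = 2 - 18 = -16  yes
C6: x6^2 + x2^2 = 19^2 + 19^2 = 361 + 361 = 722  yes
C7: x6 = 19, not > 20; antecedent false, conditional vacuously true  yes
C8: x3 + x2 = 21; 21 mod 7 = 0  yes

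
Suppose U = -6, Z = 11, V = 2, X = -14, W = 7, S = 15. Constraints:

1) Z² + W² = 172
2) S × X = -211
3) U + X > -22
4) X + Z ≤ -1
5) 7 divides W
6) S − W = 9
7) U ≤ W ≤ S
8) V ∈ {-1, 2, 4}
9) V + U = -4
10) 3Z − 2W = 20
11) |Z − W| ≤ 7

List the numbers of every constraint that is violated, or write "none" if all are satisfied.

The assignment fails constraints 1, 2, 6, and 10.

1) Z² + W² = 11² + 7² = 121 + 49 = 170, not 172  FAIL
2) S × X = 15 × (-14) = -210, not -211  FAIL
3) U + X = -6 + (-14) = -20; -20 > -22  OK
4) X + Z = -14 + 11 = -3; -3 ≤ -1  OK
5) 7 / 7 = 1, so 7 divides 7  OK
6) S − W = 15 − 7 = 8, not 9  FAIL
7) values -6 ≤ 7 ≤ 15  OK
8) V = 2 is in {-1, 2, 4}  OK
9) V + U = 2 + (-6) = -4  OK
10) 3Z − 2W = 3(11) − 2(7) = 19, not 20  FAIL
11) |11 − 7| = 4; 4 ≤ 7  OK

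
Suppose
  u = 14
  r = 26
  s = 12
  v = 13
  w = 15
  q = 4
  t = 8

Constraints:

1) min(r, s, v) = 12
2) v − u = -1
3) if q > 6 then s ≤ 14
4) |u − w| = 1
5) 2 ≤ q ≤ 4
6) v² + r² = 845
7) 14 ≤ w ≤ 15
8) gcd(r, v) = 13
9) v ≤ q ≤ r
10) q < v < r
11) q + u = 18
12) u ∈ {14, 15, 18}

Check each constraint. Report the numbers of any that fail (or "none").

No — constraint 9 is not satisfied.

1) min(26, 12, 13) = 12  holds
2) v − u = 13 − 14 = -1  holds
3) q = 4, not > 6; antecedent false, conditional vacuously true  holds
4) |14 − 15| = 1  holds
5) q = 4 lies in [2, 4]  holds
6) v² + r² = 13² + 26² = 169 + 676 = 845  holds
7) w = 15 lies in [14, 15]  holds
8) gcd(26, 13) = 13  holds
9) values 13, 4, 26; v = 13 is not ≤ q = 4  fails
10) values 4 < 13 < 26  holds
11) q + u = 4 + 14 = 18  holds
12) u = 14 is in {14, 15, 18}  holds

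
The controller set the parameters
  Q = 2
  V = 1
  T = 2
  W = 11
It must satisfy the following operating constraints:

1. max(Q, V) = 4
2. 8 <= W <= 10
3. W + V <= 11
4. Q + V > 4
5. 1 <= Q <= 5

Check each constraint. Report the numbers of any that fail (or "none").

1. max(2, 1) = 2, not 4 — violated.
2. W = 11 is outside [8, 10] — violated.
3. W + V = 11 + 1 = 12; 12 > 11, bound 11 not met — violated.
4. Q + V = 2 + 1 = 3; 3 ≤ 4, bound 4 not met — violated.
5. Q = 2 lies in [1, 5] — OK.

No — constraints 1, 2, 3, 4 are not satisfied.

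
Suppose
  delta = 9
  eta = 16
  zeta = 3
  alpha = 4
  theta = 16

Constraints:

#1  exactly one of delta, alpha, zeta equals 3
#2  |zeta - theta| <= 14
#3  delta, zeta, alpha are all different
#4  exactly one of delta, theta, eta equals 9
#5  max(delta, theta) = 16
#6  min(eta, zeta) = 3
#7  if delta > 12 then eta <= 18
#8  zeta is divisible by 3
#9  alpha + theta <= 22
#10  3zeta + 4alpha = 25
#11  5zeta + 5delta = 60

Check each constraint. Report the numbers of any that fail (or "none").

All constraints are satisfied.

#1 delta=9, alpha=4, zeta=3; 1 of them equals 3  OK
#2 |3 - 16| = 13; 13 ≤ 14  OK
#3 values 9, 3, 4 are pairwise distinct  OK
#4 delta=9, theta=16, eta=16; 1 of them equals 9  OK
#5 max(9, 16) = 16  OK
#6 min(16, 3) = 3  OK
#7 delta = 9, not > 12; antecedent false, conditional vacuously true  OK
#8 3 / 3 = 1, so 3 divides 3  OK
#9 alpha + theta = 4 + 16 = 20; 20 ≤ 22  OK
#10 3zeta + 4alpha = 3(3) + 4(4) = 25  OK
#11 5zeta + 5delta = 5(3) + 5(9) = 60  OK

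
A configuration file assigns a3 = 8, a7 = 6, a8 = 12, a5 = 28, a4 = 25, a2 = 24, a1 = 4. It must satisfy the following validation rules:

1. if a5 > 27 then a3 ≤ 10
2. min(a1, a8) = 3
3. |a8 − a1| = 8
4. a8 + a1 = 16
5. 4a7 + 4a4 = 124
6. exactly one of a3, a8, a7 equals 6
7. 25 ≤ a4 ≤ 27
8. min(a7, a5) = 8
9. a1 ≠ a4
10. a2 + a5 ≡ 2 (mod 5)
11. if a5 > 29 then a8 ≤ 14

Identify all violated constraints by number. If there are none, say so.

1. a5 = 28 > 27, so we need a3 ≤ 10; a3 = 8 ≤ 10  ✓
2. min(4, 12) = 4, not 3  ✗
3. |12 − 4| = 8  ✓
4. a8 + a1 = 12 + 4 = 16  ✓
5. 4a7 + 4a4 = 4(6) + 4(25) = 124  ✓
6. a3=8, a8=12, a7=6; 1 of them equals 6  ✓
7. a4 = 25 lies in [25, 27]  ✓
8. min(6, 28) = 6, not 8  ✗
9. a1 = 4, a4 = 25; distinct  ✓
10. a2 + a5 = 52; 52 mod 5 = 2  ✓
11. a5 = 28, not > 29; antecedent false, conditional vacuously true  ✓

Constraints 2 and 8 are violated.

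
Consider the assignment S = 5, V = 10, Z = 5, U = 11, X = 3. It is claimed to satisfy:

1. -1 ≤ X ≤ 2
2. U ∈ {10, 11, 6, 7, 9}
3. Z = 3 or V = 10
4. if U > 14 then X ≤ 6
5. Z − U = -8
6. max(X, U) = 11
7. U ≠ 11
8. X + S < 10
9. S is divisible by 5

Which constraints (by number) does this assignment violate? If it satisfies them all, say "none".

Constraints 1, 5, 7 do not hold.

1. X = 3 is outside [-1, 2] — does not hold.
2. U = 11 is in {10, 11, 6, 7, 9} — holds.
3. Z = 5 ≠ 3, but V = 10 = 10 (second disjunct) — holds.
4. U = 11, not > 14; antecedent false, conditional vacuously true — holds.
5. Z − U = 5 − 11 = -6, not -8 — does not hold.
6. max(3, 11) = 11 — holds.
7. U = 11, but 11 is required to differ — does not hold.
8. X + S = 3 + 5 = 8; 8 < 10 — holds.
9. 5 / 5 = 1, so 5 divides 5 — holds.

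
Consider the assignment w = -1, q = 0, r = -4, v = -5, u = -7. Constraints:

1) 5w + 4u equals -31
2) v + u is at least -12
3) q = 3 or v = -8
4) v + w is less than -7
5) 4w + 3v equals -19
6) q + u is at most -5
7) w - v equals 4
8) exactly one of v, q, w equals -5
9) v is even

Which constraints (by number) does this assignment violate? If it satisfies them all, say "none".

1) 5w + 4u = 5(-1) + 4(-7) = -33, not -31 — violated.
2) v + u = -5 + (-7) = -12; -12 ≥ -12 — OK.
3) q = 0 ≠ 3 and v = -5 ≠ -8; both disjuncts false — violated.
4) v + w = -5 + (-1) = -6; -6 ≥ -7, bound -7 not met — violated.
5) 4w + 3v = 4(-1) + 3(-5) = -19 — OK.
6) q + u = 0 + (-7) = -7; -7 ≤ -5 — OK.
7) w - v = -1 - (-5) = 4 — OK.
8) v=-5, q=0, w=-1; 1 of them equals -5 — OK.
9) v = -5 is odd — violated.

Constraints 1, 3, 4, and 9 do not hold.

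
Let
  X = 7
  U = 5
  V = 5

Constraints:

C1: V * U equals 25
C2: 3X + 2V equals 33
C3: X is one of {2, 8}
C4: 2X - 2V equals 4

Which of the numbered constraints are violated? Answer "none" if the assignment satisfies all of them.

C1: V * U = 5 * 5 = 25 — satisfied.
C2: 3X + 2V = 3(7) + 2(5) = 31, not 33 — violated.
C3: X = 7 is not in {2, 8} — violated.
C4: 2X - 2V = 2(7) - 2(5) = 4 — satisfied.

No — constraints 2, 3 are not satisfied.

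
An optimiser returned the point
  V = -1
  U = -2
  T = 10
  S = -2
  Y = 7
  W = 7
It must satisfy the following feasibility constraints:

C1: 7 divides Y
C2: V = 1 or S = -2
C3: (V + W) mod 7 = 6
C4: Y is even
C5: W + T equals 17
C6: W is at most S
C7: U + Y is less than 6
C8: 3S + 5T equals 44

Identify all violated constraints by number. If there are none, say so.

The assignment fails constraints 4, 6.

C1: 7 / 7 = 1, so 7 divides 7 — holds.
C2: V = -1 ≠ 1, but S = -2 = -2 (second disjunct) — holds.
C3: V + W = 6; 6 mod 7 = 6 — holds.
C4: Y = 7 is odd — does not hold.
C5: W + T = 7 + 10 = 17 — holds.
C6: W = 7, S = -2; 7 > -2 (want ≤) — does not hold.
C7: U + Y = -2 + 7 = 5; 5 < 6 — holds.
C8: 3S + 5T = 3(-2) + 5(10) = 44 — holds.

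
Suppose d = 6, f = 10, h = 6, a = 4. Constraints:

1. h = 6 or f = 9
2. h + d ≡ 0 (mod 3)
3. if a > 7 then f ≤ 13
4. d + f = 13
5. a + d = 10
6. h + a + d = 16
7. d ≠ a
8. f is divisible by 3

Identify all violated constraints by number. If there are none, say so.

1. h = 6 = 6 (first disjunct) — holds.
2. h + d = 12; 12 mod 3 = 0 — holds.
3. a = 4, not > 7; antecedent false, conditional vacuously true — holds.
4. d + f = 6 + 10 = 16, not 13 — does not hold.
5. a + d = 4 + 6 = 10 — holds.
6. h + a + d = 6 + 4 + 6 = 16 — holds.
7. d = 6, a = 4; distinct — holds.
8. 10 = 3×3 + 1, so 3 does not divide 10 — does not hold.

Constraints 4, 8 do not hold.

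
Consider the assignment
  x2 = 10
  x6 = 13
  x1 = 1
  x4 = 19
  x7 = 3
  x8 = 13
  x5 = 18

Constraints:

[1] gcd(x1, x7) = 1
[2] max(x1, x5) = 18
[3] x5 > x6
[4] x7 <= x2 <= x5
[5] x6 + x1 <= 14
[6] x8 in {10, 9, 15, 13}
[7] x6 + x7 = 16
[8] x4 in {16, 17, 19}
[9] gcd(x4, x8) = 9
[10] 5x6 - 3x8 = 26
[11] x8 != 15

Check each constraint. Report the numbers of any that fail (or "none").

[1] gcd(1, 3) = 1 — OK.
[2] max(1, 18) = 18 — OK.
[3] x5 = 18, x6 = 13; 18 > 13 — OK.
[4] values 3 <= 10 <= 18 — OK.
[5] x6 + x1 = 13 + 1 = 14; 14 ≤ 14 — OK.
[6] x8 = 13 is in {10, 9, 15, 13} — OK.
[7] x6 + x7 = 13 + 3 = 16 — OK.
[8] x4 = 19 is in {16, 17, 19} — OK.
[9] gcd(19, 13) = 1, not 9 — violated.
[10] 5x6 - 3x8 = 5(13) - 3(13) = 26 — OK.
[11] x8 = 13, and 13 ≠ 15 — OK.

The assignment fails constraint 9.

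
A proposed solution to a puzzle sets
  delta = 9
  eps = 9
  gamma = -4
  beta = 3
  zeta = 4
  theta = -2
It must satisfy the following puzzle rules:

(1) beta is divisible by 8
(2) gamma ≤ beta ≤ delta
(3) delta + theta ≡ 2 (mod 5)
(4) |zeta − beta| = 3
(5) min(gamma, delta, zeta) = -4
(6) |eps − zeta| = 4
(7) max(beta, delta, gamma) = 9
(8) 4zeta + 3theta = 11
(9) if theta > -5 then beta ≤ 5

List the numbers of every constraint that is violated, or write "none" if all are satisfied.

Constraints 1, 4, 6, 8 are violated.

(1) 3 = 8×0 + 3, so 8 does not divide 3  no
(2) values -4 ≤ 3 ≤ 9  yes
(3) delta + theta = 7; 7 mod 5 = 2  yes
(4) |4 − 3| = 1, not 3  no
(5) min(-4, 9, 4) = -4  yes
(6) |9 − 4| = 5, not 4  no
(7) max(3, 9, -4) = 9  yes
(8) 4zeta + 3theta = 4(4) + 3(-2) = 10, not 11  no
(9) theta = -2 > -5, so we need beta ≤ 5; beta = 3 ≤ 5  yes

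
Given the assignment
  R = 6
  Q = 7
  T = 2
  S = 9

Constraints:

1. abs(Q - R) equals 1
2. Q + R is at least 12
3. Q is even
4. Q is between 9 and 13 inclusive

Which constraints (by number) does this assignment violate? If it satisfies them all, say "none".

Violated: 3 and 4.

1. abs(7 - 6) = 1  ✓
2. Q + R = 7 + 6 = 13; 13 ≥ 12  ✓
3. Q = 7 is odd  ✗
4. Q = 7 is outside [9, 13]  ✗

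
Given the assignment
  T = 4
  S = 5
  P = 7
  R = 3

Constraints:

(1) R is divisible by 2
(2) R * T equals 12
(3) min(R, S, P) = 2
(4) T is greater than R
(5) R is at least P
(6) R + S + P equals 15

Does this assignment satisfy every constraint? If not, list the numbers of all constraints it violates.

(1) 3 = 2*1 + 1, so 2 does not divide 3 — does not hold.
(2) R * T = 3 * 4 = 12 — holds.
(3) min(3, 5, 7) = 3, not 2 — does not hold.
(4) T = 4, R = 3; 4 > 3 — holds.
(5) R = 3, P = 7; 3 < 7 (want ≥) — does not hold.
(6) R + S + P = 3 + 5 + 7 = 15 — holds.

Violated: 1, 3, 5.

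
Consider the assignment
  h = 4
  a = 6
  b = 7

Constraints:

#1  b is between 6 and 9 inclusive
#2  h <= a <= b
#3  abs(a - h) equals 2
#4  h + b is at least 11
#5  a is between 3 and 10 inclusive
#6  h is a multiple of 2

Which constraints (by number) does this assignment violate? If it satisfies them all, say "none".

#1 b = 7 lies in [6, 9]  holds
#2 values 4 <= 6 <= 7  holds
#3 abs(6 - 4) = 2  holds
#4 h + b = 4 + 7 = 11; 11 ≥ 11  holds
#5 a = 6 lies in [3, 10]  holds
#6 4 / 2 = 2, so 2 divides 4  holds

No violations.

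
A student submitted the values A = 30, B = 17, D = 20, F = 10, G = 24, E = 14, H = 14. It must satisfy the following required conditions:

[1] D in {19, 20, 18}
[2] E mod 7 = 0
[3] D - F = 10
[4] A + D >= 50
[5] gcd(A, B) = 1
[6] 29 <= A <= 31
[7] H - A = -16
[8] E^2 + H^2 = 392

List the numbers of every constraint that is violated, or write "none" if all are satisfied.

[1] D = 20 is in {19, 20, 18} — holds.
[2] 14 mod 7 = 0 — holds.
[3] D - F = 20 - 10 = 10 — holds.
[4] A + D = 30 + 20 = 50; 50 ≥ 50 — holds.
[5] gcd(30, 17) = 1 — holds.
[6] A = 30 lies in [29, 31] — holds.
[7] H - A = 14 - 30 = -16 — holds.
[8] E^2 + H^2 = 14^2 + 14^2 = 196 + 196 = 392 — holds.

No violations.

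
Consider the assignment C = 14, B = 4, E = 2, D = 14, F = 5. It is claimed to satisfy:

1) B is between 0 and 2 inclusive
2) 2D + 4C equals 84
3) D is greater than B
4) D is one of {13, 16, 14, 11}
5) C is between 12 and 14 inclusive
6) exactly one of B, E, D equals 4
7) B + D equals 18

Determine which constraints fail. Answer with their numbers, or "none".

1) B = 4 is outside [0, 2] — violated.
2) 2D + 4C = 2(14) + 4(14) = 84 — OK.
3) D = 14, B = 4; 14 > 4 — OK.
4) D = 14 is in {13, 16, 14, 11} — OK.
5) C = 14 lies in [12, 14] — OK.
6) B=4, E=2, D=14; 1 of them equals 4 — OK.
7) B + D = 4 + 14 = 18 — OK.

Constraint 1 is violated.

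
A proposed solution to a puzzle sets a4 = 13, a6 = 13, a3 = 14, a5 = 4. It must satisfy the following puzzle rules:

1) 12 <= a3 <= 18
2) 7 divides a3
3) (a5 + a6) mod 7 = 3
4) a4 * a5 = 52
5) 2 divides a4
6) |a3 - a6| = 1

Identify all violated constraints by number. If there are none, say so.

No — constraint 5 is not satisfied.

1) a3 = 14 lies in [12, 18] — satisfied.
2) 14 / 7 = 2, so 7 divides 14 — satisfied.
3) a5 + a6 = 17; 17 mod 7 = 3 — satisfied.
4) a4 * a5 = 13 * 4 = 52 — satisfied.
5) 13 = 2*6 + 1, so 2 does not divide 13 — violated.
6) |14 - 13| = 1 — satisfied.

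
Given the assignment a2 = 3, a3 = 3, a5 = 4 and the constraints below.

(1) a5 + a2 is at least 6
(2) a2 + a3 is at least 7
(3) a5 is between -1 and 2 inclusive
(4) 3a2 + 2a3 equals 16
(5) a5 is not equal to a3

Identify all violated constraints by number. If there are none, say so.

Constraints 2, 3, and 4 do not hold.

(1) a5 + a2 = 4 + 3 = 7; 7 ≥ 6 — satisfied.
(2) a2 + a3 = 3 + 3 = 6; 6 < 7, bound 7 not met — violated.
(3) a5 = 4 is outside [-1, 2] — violated.
(4) 3a2 + 2a3 = 3(3) + 2(3) = 15, not 16 — violated.
(5) a5 = 4, a3 = 3; distinct — satisfied.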